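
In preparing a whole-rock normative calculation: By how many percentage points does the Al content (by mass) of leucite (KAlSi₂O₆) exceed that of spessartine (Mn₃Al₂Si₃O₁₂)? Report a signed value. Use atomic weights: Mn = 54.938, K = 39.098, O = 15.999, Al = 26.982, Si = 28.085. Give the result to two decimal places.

1.46 percentage points

First mineral: 26.982 g Al in 218.244 g formula = 12.36 wt% Al.
Second mineral: 53.964 g Al in 495.021 g formula = 10.90 wt% Al.
12.36% − 10.90% gives a difference of 1.46 percentage points.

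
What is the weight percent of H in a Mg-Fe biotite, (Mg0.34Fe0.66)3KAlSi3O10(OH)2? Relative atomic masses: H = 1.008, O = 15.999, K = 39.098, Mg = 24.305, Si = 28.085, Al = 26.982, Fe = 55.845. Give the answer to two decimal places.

Molar mass of (Mg0.34Fe0.66)3KAlSi3O10(OH)2: 1.02·24.305 + 1.98·55.845 + 1·39.098 + 1·26.982 + 3·28.085 + 12·15.999 + 2·1.008 = 479.703 g/mol.
Mass of H per formula unit: 2 × 1.008 = 2.016 g.
Weight fraction H = 2.016 / 479.703 = 0.0042.

0.42 mass %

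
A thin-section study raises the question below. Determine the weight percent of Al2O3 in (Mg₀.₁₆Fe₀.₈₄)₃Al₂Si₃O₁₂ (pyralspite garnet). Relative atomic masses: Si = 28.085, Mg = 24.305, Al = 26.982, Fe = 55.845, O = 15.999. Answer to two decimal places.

21.13 wt%

Molar mass of (Mg₀.₁₆Fe₀.₈₄)₃Al₂Si₃O₁₂ = 0.48*24.305 + 2.52*55.845 + 2*26.982 + 3*28.085 + 12*15.999 = 482.603 g/mol.
Each formula unit contains 2 Al, equivalent to 2/2 = 1.0000 mol Al2O3.
M(Al2O3) = 2×26.982 + 3×15.999 = 101.961 g/mol.
Mass of Al2O3 per formula unit = 1.0000 × 101.961 = 101.961 g.
Al2O3 wt% = 101.961 / 482.603 × 100 = 21.13%.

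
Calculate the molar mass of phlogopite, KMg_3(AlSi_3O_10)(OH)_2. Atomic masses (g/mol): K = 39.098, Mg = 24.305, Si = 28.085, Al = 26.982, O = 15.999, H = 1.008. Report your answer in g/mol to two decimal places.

K: 1 × 39.098 = 39.0980
Mg: 3 × 24.305 = 72.9150
Al: 1 × 26.982 = 26.9820
Si: 3 × 28.085 = 84.2550
O: 12 × 15.999 = 191.9880
H: 2 × 1.008 = 2.0160
Summing the contributions gives the formula mass.

417.25 g/mol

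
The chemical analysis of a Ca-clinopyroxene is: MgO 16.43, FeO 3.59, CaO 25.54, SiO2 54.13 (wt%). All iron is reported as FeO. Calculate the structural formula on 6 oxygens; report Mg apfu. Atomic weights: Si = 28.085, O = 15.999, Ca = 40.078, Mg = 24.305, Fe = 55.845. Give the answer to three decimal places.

MgO: 16.43/40.304 = 0.40765 mol → 0.40765 mol Mg, 0.40765 mol O.
FeO: 3.59/71.844 = 0.04997 mol → 0.04997 mol Fe, 0.04997 mol O.
CaO: 25.54/56.077 = 0.45545 mol → 0.45545 mol Ca, 0.45545 mol O.
SiO2: 54.13/60.083 = 0.90092 mol → 0.90092 mol Si, 1.80184 mol O.
Total oxygen = 2.71491 mol. Normalization factor = 6/2.71491 = 2.21002.
Mg per 6 O = 0.40765 × 2.21002 = 0.901.

0.901 Mg apfu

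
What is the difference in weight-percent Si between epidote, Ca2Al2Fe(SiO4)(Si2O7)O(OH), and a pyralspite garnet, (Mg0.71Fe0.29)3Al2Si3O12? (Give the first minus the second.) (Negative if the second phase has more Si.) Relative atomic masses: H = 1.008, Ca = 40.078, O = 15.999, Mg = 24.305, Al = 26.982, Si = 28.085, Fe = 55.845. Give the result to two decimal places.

-2.13 percentage points

M(Ca2Al2Fe(SiO4)(Si2O7)O(OH)) = 483.215 g/mol, so wt% Si = 84.255/483.215 × 100 = 17.44%.
M((Mg0.71Fe0.29)3Al2Si3O12) = 430.562 g/mol, so wt% Si = 84.255/430.562 × 100 = 19.57%.
17.44 − 19.57 = -2.13 pp.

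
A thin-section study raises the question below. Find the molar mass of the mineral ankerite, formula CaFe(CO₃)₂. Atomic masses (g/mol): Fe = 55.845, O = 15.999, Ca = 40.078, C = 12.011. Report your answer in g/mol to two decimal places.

Ca: 1 × 40.078 = 40.0780
Fe: 1 × 55.845 = 55.8450
C: 2 × 12.011 = 24.0220
O: 6 × 15.999 = 95.9940
Summing the contributions gives the formula mass.

215.94 g/mol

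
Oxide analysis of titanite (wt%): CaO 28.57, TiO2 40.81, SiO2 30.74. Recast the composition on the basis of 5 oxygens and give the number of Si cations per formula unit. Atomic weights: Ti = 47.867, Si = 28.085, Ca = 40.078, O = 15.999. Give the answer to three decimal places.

1.001 Si apfu

28.57 wt% CaO ÷ 56.077 g/mol = 0.50948 mol, giving 0.50948 Ca and 0.50948 O.
40.81 wt% TiO2 ÷ 79.865 g/mol = 0.51099 mol, giving 0.51099 Ti and 1.02198 O.
30.74 wt% SiO2 ÷ 60.083 g/mol = 0.51163 mol, giving 0.51163 Si and 1.02326 O.
Oxygen sums to 2.55472; scaling by 5/2.55472 = 1.95716 puts the formula on 5 O.
Si: 0.51163 × 1.95716 = 1.001 atoms per formula unit.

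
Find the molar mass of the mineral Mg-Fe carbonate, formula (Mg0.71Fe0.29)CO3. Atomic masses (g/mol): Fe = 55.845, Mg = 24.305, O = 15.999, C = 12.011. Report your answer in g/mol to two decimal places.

M = 0.71*24.305 + 0.29*55.845 + 1*12.011 + 3*15.999

93.46 g/mol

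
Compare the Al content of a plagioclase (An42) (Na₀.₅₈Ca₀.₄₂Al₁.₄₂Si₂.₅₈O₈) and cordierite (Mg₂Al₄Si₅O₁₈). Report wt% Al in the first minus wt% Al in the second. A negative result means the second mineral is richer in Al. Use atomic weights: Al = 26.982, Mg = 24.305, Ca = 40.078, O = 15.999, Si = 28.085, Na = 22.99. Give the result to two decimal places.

First mineral: 38.314 g Al in 268.933 g formula = 14.25 wt% Al.
Second mineral: 107.928 g Al in 584.945 g formula = 18.45 wt% Al.
14.25% − 18.45% gives a difference of -4.20 percentage points.

-4.20 percentage points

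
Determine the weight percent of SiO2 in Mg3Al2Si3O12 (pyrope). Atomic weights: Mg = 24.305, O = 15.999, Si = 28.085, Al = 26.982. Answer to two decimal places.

44.71 wt%

M(Mg3Al2Si3O12) = 403.122 g/mol; M(SiO2) = 60.083 g/mol.
Moles SiO2 per formula unit = 3 Si ÷ 1 = 3.0000.
SiO2 fraction = (3.0000 × 60.083) / 403.122 = 180.249/403.122 = 0.4471.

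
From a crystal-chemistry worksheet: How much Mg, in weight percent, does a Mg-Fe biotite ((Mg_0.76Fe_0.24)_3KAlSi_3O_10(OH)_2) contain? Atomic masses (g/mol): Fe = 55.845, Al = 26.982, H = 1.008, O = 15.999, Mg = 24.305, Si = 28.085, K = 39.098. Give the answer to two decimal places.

12.60 weight percent

Molar mass of (Mg_0.76Fe_0.24)_3KAlSi_3O_10(OH)_2: 2.28·24.305 + 0.72·55.845 + 1·39.098 + 1·26.982 + 3·28.085 + 12·15.999 + 2·1.008 = 439.963 g/mol.
Mass of Mg per formula unit: 2.28 × 24.305 = 55.415 g.
Weight fraction Mg = 55.415 / 439.963 = 0.1260.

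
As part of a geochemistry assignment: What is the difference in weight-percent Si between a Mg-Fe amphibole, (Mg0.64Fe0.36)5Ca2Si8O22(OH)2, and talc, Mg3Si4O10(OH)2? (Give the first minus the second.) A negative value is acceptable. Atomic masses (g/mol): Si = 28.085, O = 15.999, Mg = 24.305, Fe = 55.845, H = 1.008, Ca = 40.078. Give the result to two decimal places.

-3.77 percentage points

First mineral: 224.680 g Si in 869.125 g formula = 25.85 wt% Si.
Second mineral: 112.340 g Si in 379.259 g formula = 29.62 wt% Si.
25.85% − 29.62% gives a difference of -3.77 percentage points.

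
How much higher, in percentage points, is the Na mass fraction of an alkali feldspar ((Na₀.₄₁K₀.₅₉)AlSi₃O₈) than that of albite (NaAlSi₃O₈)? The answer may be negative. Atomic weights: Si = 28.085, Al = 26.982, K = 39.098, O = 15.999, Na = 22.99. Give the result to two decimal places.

M((Na₀.₄₁K₀.₅₉)AlSi₃O₈) = 271.723 g/mol, so wt% Na = 9.426/271.723 × 100 = 3.47%.
M(NaAlSi₃O₈) = 262.219 g/mol, so wt% Na = 22.990/262.219 × 100 = 8.77%.
3.47 − 8.77 = -5.30 pp.

-5.30 percentage points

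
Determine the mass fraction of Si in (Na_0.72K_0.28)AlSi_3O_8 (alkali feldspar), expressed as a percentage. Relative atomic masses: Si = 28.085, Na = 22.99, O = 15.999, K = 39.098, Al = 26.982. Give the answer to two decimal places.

M((Na_0.72K_0.28)AlSi_3O_8) = 266.729 g/mol.
Si contributes 3 × 28.085 = 84.255 g per mole.
84.255/266.729 = 0.3159 → 31.59%.

31.59 mass %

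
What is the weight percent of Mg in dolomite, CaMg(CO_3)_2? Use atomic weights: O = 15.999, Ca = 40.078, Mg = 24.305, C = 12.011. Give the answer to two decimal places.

M(CaMg(CO_3)_2) = 184.399 g/mol.
Mg contributes 1 × 24.305 = 24.305 g per mole.
24.305/184.399 = 0.1318 → 13.18%.

13.18 weight percent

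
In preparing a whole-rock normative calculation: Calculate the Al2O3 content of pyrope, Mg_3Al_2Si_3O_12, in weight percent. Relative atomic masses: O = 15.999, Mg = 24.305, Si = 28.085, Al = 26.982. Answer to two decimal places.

25.29 wt%

Formula mass = 403.122 g/mol.
2 Al → 1.0000 mol Al2O3 per formula unit; M(Al2O3) = 101.961, so Al2O3 mass = 101.961 g.
101.961/403.122 × 100 = 25.29 wt%.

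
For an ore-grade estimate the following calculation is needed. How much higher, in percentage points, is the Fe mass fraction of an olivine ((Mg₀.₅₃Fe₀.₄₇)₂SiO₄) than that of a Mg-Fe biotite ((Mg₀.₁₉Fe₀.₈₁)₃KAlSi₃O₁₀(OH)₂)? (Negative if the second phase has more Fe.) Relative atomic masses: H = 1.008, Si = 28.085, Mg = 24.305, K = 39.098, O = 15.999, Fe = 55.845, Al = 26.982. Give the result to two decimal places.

3.34 percentage points

Fe in (Mg₀.₅₃Fe₀.₄₇)₂SiO₄: molar mass 170.339 g/mol; 0.94×55.845 = 52.494 g → 30.82 wt%.
Fe in (Mg₀.₁₉Fe₀.₈₁)₃KAlSi₃O₁₀(OH)₂: molar mass 493.896 g/mol; 2.43×55.845 = 135.703 g → 27.48 wt%.
Difference = 30.82 − 27.48 = 3.34 percentage points.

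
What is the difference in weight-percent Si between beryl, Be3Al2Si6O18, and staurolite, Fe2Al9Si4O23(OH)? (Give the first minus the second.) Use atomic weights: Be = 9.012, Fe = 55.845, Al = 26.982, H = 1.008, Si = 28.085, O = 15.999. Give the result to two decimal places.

18.16 percentage points

First mineral: 168.510 g Si in 537.492 g formula = 31.35 wt% Si.
Second mineral: 112.340 g Si in 851.852 g formula = 13.19 wt% Si.
31.35% − 13.19% gives a difference of 18.16 percentage points.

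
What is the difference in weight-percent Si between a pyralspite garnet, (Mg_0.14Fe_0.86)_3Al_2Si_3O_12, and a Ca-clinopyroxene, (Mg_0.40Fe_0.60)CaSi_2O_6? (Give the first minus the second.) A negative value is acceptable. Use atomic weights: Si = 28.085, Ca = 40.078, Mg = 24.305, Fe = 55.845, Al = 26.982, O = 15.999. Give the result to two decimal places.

-6.46 percentage points

Si in (Mg_0.14Fe_0.86)_3Al_2Si_3O_12: molar mass 484.495 g/mol; 3×28.085 = 84.255 g → 17.39 wt%.
Si in (Mg_0.40Fe_0.60)CaSi_2O_6: molar mass 235.471 g/mol; 2×28.085 = 56.170 g → 23.85 wt%.
Difference = 17.39 − 23.85 = -6.46 percentage points.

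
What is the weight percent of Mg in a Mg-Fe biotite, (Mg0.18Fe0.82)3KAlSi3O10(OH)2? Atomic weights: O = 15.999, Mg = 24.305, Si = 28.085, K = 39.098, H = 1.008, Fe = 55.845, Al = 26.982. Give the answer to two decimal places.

2.65 mass %

Molar mass of (Mg0.18Fe0.82)3KAlSi3O10(OH)2: 0.54×24.305 + 2.46×55.845 + 1×39.098 + 1×26.982 + 3×28.085 + 12×15.999 + 2×1.008 = 494.842 g/mol.
Mass of Mg per formula unit: 0.54 × 24.305 = 13.125 g.
Weight fraction Mg = 13.125 / 494.842 = 0.0265.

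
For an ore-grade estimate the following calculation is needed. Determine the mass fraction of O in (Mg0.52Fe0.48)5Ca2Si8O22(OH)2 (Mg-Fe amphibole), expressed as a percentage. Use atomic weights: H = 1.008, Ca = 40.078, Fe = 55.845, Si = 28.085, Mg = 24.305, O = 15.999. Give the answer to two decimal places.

Molar mass of (Mg0.52Fe0.48)5Ca2Si8O22(OH)2: 2.60×24.305 + 2.40×55.845 + 2×40.078 + 8×28.085 + 24×15.999 + 2×1.008 = 888.049 g/mol.
Mass of O per formula unit: 24 × 15.999 = 383.976 g.
Weight fraction O = 383.976 / 888.049 = 0.4324.

43.24 weight percent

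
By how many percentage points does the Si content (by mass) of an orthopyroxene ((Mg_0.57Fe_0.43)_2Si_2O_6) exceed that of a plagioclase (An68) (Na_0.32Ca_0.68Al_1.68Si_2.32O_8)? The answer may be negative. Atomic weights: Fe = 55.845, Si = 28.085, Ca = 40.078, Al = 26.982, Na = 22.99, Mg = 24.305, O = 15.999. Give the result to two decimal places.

0.79 percentage points

First mineral: 56.170 g Si in 227.898 g formula = 24.65 wt% Si.
Second mineral: 65.157 g Si in 273.089 g formula = 23.86 wt% Si.
24.65% − 23.86% gives a difference of 0.79 percentage points.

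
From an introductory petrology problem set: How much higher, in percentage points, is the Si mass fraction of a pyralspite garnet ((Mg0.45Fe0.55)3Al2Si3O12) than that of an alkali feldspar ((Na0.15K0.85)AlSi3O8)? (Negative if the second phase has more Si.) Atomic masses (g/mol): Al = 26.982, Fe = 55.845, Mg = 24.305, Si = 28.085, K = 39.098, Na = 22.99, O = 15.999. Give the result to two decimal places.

-12.03 percentage points

M((Mg0.45Fe0.55)3Al2Si3O12) = 455.163 g/mol, so wt% Si = 84.255/455.163 × 100 = 18.51%.
M((Na0.15K0.85)AlSi3O8) = 275.911 g/mol, so wt% Si = 84.255/275.911 × 100 = 30.54%.
18.51 − 30.54 = -12.03 pp.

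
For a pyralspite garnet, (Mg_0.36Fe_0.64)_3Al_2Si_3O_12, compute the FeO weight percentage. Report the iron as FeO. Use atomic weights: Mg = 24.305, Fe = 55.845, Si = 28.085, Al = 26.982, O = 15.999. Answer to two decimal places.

Molar mass of (Mg_0.36Fe_0.64)_3Al_2Si_3O_12 = 1.08·24.305 + 1.92·55.845 + 2·26.982 + 3·28.085 + 12·15.999 = 463.679 g/mol.
Each formula unit contains 1.92 Fe, equivalent to 1.92/1 = 1.9200 mol FeO.
M(FeO) = 1×55.845 + 1×15.999 = 71.844 g/mol.
Mass of FeO per formula unit = 1.9200 × 71.844 = 137.940 g.
FeO wt% = 137.940 / 463.679 × 100 = 29.75%.

29.75 wt%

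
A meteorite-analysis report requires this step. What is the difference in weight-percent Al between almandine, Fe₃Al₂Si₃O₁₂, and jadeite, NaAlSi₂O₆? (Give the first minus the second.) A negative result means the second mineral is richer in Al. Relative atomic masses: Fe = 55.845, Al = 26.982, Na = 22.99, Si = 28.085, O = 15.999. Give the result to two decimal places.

Al in Fe₃Al₂Si₃O₁₂: molar mass 497.742 g/mol; 2×26.982 = 53.964 g → 10.84 wt%.
Al in NaAlSi₂O₆: molar mass 202.136 g/mol; 1×26.982 = 26.982 g → 13.35 wt%.
Difference = 10.84 − 13.35 = -2.51 percentage points.

-2.51 percentage points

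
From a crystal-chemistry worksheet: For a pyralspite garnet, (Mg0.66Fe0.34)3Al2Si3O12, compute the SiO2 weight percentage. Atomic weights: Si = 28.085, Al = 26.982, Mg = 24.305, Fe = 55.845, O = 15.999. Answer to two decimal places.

Formula mass = 435.293 g/mol.
3 Si → 3.0000 mol SiO2 per formula unit; M(SiO2) = 60.083, so SiO2 mass = 180.249 g.
180.249/435.293 × 100 = 41.41 wt%.

41.41 wt%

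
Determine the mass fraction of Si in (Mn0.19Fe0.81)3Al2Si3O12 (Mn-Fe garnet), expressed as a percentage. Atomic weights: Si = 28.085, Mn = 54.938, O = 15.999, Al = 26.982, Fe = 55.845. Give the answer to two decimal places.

Molar mass of (Mn0.19Fe0.81)3Al2Si3O12: 0.57*54.938 + 2.43*55.845 + 2*26.982 + 3*28.085 + 12*15.999 = 497.225 g/mol.
Mass of Si per formula unit: 3 × 28.085 = 84.255 g.
Weight fraction Si = 84.255 / 497.225 = 0.1695.

16.95 weight percent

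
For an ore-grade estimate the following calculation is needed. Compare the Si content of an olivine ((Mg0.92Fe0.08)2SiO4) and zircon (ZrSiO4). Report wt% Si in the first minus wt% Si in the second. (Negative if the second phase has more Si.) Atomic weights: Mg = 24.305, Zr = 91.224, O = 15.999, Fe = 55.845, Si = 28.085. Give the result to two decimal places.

First mineral: 28.085 g Si in 145.737 g formula = 19.27 wt% Si.
Second mineral: 28.085 g Si in 183.305 g formula = 15.32 wt% Si.
19.27% − 15.32% gives a difference of 3.95 percentage points.

3.95 percentage points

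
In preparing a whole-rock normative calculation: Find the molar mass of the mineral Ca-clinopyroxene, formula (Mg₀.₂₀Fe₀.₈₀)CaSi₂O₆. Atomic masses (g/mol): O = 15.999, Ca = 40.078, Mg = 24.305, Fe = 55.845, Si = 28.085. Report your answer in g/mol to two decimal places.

The formula mass is the sum 0.20·24.305 + 0.80·55.845 + 1·40.078 + 2·28.085 + 6·15.999.

241.78 g/mol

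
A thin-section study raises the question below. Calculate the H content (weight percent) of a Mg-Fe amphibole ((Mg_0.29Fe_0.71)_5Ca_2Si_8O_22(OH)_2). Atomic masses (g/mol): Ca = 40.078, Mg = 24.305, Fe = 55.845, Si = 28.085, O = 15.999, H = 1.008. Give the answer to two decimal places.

0.22 weight percent

M((Mg_0.29Fe_0.71)_5Ca_2Si_8O_22(OH)_2) = 924.320 g/mol.
H contributes 2 × 1.008 = 2.016 g per mole.
2.016/924.320 = 0.0022 → 0.22%.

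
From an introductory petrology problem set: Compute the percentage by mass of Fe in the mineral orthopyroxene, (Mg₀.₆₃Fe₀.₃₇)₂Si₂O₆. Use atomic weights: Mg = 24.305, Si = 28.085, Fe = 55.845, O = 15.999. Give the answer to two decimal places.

Formula mass = 1.26×24.305 + 0.74×55.845 + 2×28.085 + 6×15.999 = 224.114 g/mol, of which 41.325 g is Fe.
So Fe makes up 41.325/224.114 = 0.1844 of the mass, i.e. 18.44%.

18.44 mass %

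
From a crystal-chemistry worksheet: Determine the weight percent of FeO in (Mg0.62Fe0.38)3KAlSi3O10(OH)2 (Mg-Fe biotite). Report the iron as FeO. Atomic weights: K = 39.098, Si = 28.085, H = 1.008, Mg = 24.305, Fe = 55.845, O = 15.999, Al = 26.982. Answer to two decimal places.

M((Mg0.62Fe0.38)3KAlSi3O10(OH)2) = 453.210 g/mol; M(FeO) = 71.844 g/mol.
Moles FeO per formula unit = 1.14 Fe ÷ 1 = 1.1400.
FeO fraction = (1.1400 × 71.844) / 453.210 = 81.902/453.210 = 0.1807.

18.07 wt%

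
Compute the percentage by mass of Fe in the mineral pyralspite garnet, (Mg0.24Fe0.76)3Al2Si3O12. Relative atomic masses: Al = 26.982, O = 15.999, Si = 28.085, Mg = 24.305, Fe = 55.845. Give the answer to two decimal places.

Molar mass of (Mg0.24Fe0.76)3Al2Si3O12: 0.72·24.305 + 2.28·55.845 + 2·26.982 + 3·28.085 + 12·15.999 = 475.033 g/mol.
Mass of Fe per formula unit: 2.28 × 55.845 = 127.327 g.
Weight fraction Fe = 127.327 / 475.033 = 0.2680.

26.80 weight percent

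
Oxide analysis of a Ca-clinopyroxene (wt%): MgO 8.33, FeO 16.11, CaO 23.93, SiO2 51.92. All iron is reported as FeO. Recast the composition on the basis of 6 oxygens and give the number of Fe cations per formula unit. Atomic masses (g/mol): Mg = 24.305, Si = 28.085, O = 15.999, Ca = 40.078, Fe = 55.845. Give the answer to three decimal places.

0.520 Fe apfu

MgO: 8.33/40.304 = 0.20668 mol → 0.20668 mol Mg, 0.20668 mol O.
FeO: 16.11/71.844 = 0.22424 mol → 0.22424 mol Fe, 0.22424 mol O.
CaO: 23.93/56.077 = 0.42673 mol → 0.42673 mol Ca, 0.42673 mol O.
SiO2: 51.92/60.083 = 0.86414 mol → 0.86414 mol Si, 1.72828 mol O.
Total oxygen = 2.58593 mol. Normalization factor = 6/2.58593 = 2.32025.
Fe per 6 O = 0.22424 × 2.32025 = 0.520.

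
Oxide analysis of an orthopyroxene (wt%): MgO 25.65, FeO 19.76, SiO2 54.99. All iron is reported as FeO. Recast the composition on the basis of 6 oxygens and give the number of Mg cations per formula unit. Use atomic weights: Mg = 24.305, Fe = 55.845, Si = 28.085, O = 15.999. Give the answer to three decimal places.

1.393 Mg apfu

MgO (M=40.304): mol = 0.63641; Mg = 0.63641, O = 0.63641.
FeO (M=71.844): mol = 0.27504; Fe = 0.27504, O = 0.27504.
SiO2 (M=60.083): mol = 0.91523; Si = 0.91523, O = 1.83046.
ΣO = 2.74191; factor = 6/ΣO = 2.18826.
Mg apfu = 0.63641 × 2.18826 = 1.393.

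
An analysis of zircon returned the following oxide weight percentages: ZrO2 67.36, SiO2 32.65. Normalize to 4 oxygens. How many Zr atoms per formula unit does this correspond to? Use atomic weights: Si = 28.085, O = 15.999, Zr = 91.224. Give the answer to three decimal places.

1.003 Zr apfu

67.36 wt% ZrO2 ÷ 123.222 g/mol = 0.54666 mol, giving 0.54666 Zr and 1.09332 O.
32.65 wt% SiO2 ÷ 60.083 g/mol = 0.54341 mol, giving 0.54341 Si and 1.08682 O.
Oxygen sums to 2.18014; scaling by 4/2.18014 = 1.83474 puts the formula on 4 O.
Zr: 0.54666 × 1.83474 = 1.003 atoms per formula unit.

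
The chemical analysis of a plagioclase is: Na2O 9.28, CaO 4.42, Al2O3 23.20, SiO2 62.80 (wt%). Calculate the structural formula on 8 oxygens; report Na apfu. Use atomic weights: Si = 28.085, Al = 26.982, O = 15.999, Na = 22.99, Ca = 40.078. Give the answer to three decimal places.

9.28 wt% Na2O ÷ 61.979 g/mol = 0.14973 mol, giving 0.29946 Na and 0.14973 O.
4.42 wt% CaO ÷ 56.077 g/mol = 0.07882 mol, giving 0.07882 Ca and 0.07882 O.
23.20 wt% Al2O3 ÷ 101.961 g/mol = 0.22754 mol, giving 0.45508 Al and 0.68262 O.
62.80 wt% SiO2 ÷ 60.083 g/mol = 1.04522 mol, giving 1.04522 Si and 2.09044 O.
Oxygen sums to 3.00161; scaling by 8/3.00161 = 2.66524 puts the formula on 8 O.
Na: 0.29946 × 2.66524 = 0.798 atoms per formula unit.

0.798 Na apfu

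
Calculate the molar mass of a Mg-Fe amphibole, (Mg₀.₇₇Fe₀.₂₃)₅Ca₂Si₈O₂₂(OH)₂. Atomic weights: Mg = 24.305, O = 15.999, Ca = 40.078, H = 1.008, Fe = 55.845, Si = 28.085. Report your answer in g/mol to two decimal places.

848.62 g/mol

The formula mass is the sum 3.85*24.305 + 1.15*55.845 + 2*40.078 + 8*28.085 + 24*15.999 + 2*1.008.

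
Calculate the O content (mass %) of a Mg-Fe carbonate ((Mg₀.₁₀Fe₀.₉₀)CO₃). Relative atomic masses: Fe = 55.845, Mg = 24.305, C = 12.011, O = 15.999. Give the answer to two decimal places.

Molar mass of (Mg₀.₁₀Fe₀.₉₀)CO₃: 0.10*24.305 + 0.90*55.845 + 1*12.011 + 3*15.999 = 112.699 g/mol.
Mass of O per formula unit: 3 × 15.999 = 47.997 g.
Weight fraction O = 47.997 / 112.699 = 0.4259.

42.59 mass %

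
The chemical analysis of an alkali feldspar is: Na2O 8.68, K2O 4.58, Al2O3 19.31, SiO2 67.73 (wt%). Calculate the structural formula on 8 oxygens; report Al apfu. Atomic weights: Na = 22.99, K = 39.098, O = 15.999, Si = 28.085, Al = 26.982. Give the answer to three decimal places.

1.006 Al apfu

8.68 wt% Na2O ÷ 61.979 g/mol = 0.14005 mol, giving 0.28010 Na and 0.14005 O.
4.58 wt% K2O ÷ 94.195 g/mol = 0.04862 mol, giving 0.09724 K and 0.04862 O.
19.31 wt% Al2O3 ÷ 101.961 g/mol = 0.18939 mol, giving 0.37878 Al and 0.56817 O.
67.73 wt% SiO2 ÷ 60.083 g/mol = 1.12727 mol, giving 1.12727 Si and 2.25454 O.
Oxygen sums to 3.01138; scaling by 8/3.01138 = 2.65659 puts the formula on 8 O.
Al: 0.37878 × 2.65659 = 1.006 atoms per formula unit.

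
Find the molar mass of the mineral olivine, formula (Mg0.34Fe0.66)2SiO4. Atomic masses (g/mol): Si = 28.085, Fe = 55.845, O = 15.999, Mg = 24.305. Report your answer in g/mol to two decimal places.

182.32 g/mol

Mg: 0.68 × 24.305 = 16.5274
Fe: 1.32 × 55.845 = 73.7154
Si: 1 × 28.085 = 28.0850
O: 4 × 15.999 = 63.9960
Summing the contributions gives the formula mass.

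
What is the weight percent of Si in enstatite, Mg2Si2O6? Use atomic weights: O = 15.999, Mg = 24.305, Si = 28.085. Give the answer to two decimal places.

Formula mass = 2·24.305 + 2·28.085 + 6·15.999 = 200.774 g/mol, of which 56.170 g is Si.
So Si makes up 56.170/200.774 = 0.2798 of the mass, i.e. 27.98%.

27.98 mass %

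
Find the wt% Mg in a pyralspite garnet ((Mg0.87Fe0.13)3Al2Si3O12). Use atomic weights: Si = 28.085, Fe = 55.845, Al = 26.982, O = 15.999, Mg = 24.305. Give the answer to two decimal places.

15.27 weight percent

Formula mass = 2.61*24.305 + 0.39*55.845 + 2*26.982 + 3*28.085 + 12*15.999 = 415.423 g/mol, of which 63.436 g is Mg.
So Mg makes up 63.436/415.423 = 0.1527 of the mass, i.e. 15.27%.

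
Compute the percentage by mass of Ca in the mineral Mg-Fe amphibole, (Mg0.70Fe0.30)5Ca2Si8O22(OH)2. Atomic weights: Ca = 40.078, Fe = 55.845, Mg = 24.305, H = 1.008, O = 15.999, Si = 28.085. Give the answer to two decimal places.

Formula mass = 3.50×24.305 + 1.50×55.845 + 2×40.078 + 8×28.085 + 24×15.999 + 2×1.008 = 859.663 g/mol, of which 80.156 g is Ca.
So Ca makes up 80.156/859.663 = 0.0932 of the mass, i.e. 9.32%.

9.32 mass %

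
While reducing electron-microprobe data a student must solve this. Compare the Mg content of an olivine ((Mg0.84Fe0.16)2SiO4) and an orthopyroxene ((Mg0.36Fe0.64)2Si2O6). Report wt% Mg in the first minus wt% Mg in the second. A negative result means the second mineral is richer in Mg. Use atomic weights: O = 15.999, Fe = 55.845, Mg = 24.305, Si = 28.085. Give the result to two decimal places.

Mg in (Mg0.84Fe0.16)2SiO4: molar mass 150.784 g/mol; 1.68×24.305 = 40.832 g → 27.08 wt%.
Mg in (Mg0.36Fe0.64)2Si2O6: molar mass 241.145 g/mol; 0.72×24.305 = 17.500 g → 7.26 wt%.
Difference = 27.08 − 7.26 = 19.82 percentage points.

19.82 percentage points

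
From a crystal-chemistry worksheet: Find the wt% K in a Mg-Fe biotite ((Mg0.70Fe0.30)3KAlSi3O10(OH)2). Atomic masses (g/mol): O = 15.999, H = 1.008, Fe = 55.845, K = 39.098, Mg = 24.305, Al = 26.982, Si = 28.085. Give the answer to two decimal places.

8.77 wt%

Formula mass = 2.10*24.305 + 0.90*55.845 + 1*39.098 + 1*26.982 + 3*28.085 + 12*15.999 + 2*1.008 = 445.640 g/mol, of which 39.098 g is K.
So K makes up 39.098/445.640 = 0.0877 of the mass, i.e. 8.77%.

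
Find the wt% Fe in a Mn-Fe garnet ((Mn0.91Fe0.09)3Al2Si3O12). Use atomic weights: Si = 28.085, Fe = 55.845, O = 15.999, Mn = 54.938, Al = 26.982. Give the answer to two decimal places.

3.04 weight percent

Formula mass = 2.73*54.938 + 0.27*55.845 + 2*26.982 + 3*28.085 + 12*15.999 = 495.266 g/mol, of which 15.078 g is Fe.
So Fe makes up 15.078/495.266 = 0.0304 of the mass, i.e. 3.04%.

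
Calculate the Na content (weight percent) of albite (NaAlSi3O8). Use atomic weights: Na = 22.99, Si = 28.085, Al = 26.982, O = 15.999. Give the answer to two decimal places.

Molar mass of NaAlSi3O8: 1*22.99 + 1*26.982 + 3*28.085 + 8*15.999 = 262.219 g/mol.
Mass of Na per formula unit: 1 × 22.99 = 22.990 g.
Weight fraction Na = 22.990 / 262.219 = 0.0877.

8.77 weight percent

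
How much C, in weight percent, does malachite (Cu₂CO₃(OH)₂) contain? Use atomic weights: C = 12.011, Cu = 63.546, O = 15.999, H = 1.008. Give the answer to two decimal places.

5.43 weight percent

Formula mass = 2·63.546 + 1·12.011 + 5·15.999 + 2·1.008 = 221.114 g/mol, of which 12.011 g is C.
So C makes up 12.011/221.114 = 0.0543 of the mass, i.e. 5.43%.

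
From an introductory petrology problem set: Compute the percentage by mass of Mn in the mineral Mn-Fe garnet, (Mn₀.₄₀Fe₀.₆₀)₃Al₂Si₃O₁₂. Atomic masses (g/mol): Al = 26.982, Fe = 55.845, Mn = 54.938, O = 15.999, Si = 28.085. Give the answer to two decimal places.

13.27 mass %

M((Mn₀.₄₀Fe₀.₆₀)₃Al₂Si₃O₁₂) = 496.654 g/mol.
Mn contributes 1.20 × 54.938 = 65.926 g per mole.
65.926/496.654 = 0.1327 → 13.27%.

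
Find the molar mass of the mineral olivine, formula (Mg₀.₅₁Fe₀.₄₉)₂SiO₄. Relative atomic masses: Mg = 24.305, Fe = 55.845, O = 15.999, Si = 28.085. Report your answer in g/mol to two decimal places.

Mg: 1.02 × 24.305 = 24.7911
Fe: 0.98 × 55.845 = 54.7281
Si: 1 × 28.085 = 28.0850
O: 4 × 15.999 = 63.9960
Summing the contributions gives the formula mass.

171.60 g/mol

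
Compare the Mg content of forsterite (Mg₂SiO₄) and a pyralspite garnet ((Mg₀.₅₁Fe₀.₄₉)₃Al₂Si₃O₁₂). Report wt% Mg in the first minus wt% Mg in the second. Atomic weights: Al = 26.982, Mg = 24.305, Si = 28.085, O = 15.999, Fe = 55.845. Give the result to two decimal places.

Mg in Mg₂SiO₄: molar mass 140.691 g/mol; 2×24.305 = 48.610 g → 34.55 wt%.
Mg in (Mg₀.₅₁Fe₀.₄₉)₃Al₂Si₃O₁₂: molar mass 449.486 g/mol; 1.53×24.305 = 37.187 g → 8.27 wt%.
Difference = 34.55 − 8.27 = 26.28 percentage points.

26.28 percentage points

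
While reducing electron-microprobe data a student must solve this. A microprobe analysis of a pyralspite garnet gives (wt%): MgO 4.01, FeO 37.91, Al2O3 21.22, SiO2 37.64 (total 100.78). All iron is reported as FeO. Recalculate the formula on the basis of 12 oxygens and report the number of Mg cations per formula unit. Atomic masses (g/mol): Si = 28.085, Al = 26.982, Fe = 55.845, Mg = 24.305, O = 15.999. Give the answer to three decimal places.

MgO: 4.01/40.304 = 0.09949 mol → 0.09949 mol Mg, 0.09949 mol O.
FeO: 37.91/71.844 = 0.52767 mol → 0.52767 mol Fe, 0.52767 mol O.
Al2O3: 21.22/101.961 = 0.20812 mol → 0.41624 mol Al, 0.62436 mol O.
SiO2: 37.64/60.083 = 0.62647 mol → 0.62647 mol Si, 1.25294 mol O.
Total oxygen = 2.50446 mol. Normalization factor = 12/2.50446 = 4.79145.
Mg per 12 O = 0.09949 × 4.79145 = 0.477.

0.477 Mg apfu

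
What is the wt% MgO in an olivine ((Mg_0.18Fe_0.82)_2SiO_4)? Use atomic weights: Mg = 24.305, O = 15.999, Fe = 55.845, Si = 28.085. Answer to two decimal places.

Formula mass = 192.417 g/mol.
0.36 Mg → 0.3600 mol MgO per formula unit; M(MgO) = 40.304, so MgO mass = 14.509 g.
14.509/192.417 × 100 = 7.54 wt%.

7.54 wt%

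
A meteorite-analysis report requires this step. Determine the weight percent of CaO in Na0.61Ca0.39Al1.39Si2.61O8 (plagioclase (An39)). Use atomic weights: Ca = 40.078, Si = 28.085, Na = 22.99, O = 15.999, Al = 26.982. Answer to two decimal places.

M(Na0.61Ca0.39Al1.39Si2.61O8) = 268.453 g/mol; M(CaO) = 56.077 g/mol.
Moles CaO per formula unit = 0.39 Ca ÷ 1 = 0.3900.
CaO fraction = (0.3900 × 56.077) / 268.453 = 21.870/268.453 = 0.0815.

8.15 wt%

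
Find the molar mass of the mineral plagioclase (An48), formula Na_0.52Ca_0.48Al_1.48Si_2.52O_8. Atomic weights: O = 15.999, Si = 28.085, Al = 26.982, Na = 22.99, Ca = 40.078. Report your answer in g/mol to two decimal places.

269.89 g/mol

M = 0.52(22.99) + 0.48(40.078) + 1.48(26.982) + 2.52(28.085) + 8(15.999)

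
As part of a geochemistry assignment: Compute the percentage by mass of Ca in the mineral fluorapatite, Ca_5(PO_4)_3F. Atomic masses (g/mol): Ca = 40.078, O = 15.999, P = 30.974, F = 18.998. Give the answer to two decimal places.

39.74 mass %

M(Ca_5(PO_4)_3F) = 504.298 g/mol.
Ca contributes 5 × 40.078 = 200.390 g per mole.
200.390/504.298 = 0.3974 → 39.74%.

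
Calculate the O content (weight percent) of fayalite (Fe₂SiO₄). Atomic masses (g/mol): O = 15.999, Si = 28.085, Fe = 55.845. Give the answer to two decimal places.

31.41 weight percent

M(Fe₂SiO₄) = 203.771 g/mol.
O contributes 4 × 15.999 = 63.996 g per mole.
63.996/203.771 = 0.3141 → 31.41%.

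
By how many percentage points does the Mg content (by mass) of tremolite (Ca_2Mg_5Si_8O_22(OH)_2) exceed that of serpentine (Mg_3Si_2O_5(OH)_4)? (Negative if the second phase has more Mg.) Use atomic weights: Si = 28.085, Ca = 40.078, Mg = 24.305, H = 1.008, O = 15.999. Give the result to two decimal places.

-11.35 percentage points

M(Ca_2Mg_5Si_8O_22(OH)_2) = 812.353 g/mol, so wt% Mg = 121.525/812.353 × 100 = 14.96%.
M(Mg_3Si_2O_5(OH)_4) = 277.108 g/mol, so wt% Mg = 72.915/277.108 × 100 = 26.31%.
14.96 − 26.31 = -11.35 pp.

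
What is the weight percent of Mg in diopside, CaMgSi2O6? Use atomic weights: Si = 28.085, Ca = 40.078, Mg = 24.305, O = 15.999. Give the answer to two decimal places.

11.22 mass %

Formula mass = 1×40.078 + 1×24.305 + 2×28.085 + 6×15.999 = 216.547 g/mol, of which 24.305 g is Mg.
So Mg makes up 24.305/216.547 = 0.1122 of the mass, i.e. 11.22%.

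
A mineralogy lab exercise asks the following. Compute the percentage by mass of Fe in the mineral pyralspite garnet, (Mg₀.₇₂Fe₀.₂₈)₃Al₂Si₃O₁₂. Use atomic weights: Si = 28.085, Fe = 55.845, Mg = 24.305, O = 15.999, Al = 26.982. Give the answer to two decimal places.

M((Mg₀.₇₂Fe₀.₂₈)₃Al₂Si₃O₁₂) = 429.616 g/mol.
Fe contributes 0.84 × 55.845 = 46.910 g per mole.
46.910/429.616 = 0.1092 → 10.92%.

10.92 wt%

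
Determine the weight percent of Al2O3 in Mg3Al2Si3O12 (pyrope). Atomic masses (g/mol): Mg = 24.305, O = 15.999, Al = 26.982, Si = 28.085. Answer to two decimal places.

25.29 wt%

M(Mg3Al2Si3O12) = 403.122 g/mol; M(Al2O3) = 101.961 g/mol.
Moles Al2O3 per formula unit = 2 Al ÷ 2 = 1.0000.
Al2O3 fraction = (1.0000 × 101.961) / 403.122 = 101.961/403.122 = 0.2529.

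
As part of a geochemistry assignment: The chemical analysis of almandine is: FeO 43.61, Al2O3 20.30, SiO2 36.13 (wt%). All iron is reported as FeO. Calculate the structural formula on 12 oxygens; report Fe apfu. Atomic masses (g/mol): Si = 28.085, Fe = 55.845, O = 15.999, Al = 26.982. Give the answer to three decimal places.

FeO: 43.61/71.844 = 0.60701 mol → 0.60701 mol Fe, 0.60701 mol O.
Al2O3: 20.30/101.961 = 0.19910 mol → 0.39820 mol Al, 0.59730 mol O.
SiO2: 36.13/60.083 = 0.60133 mol → 0.60133 mol Si, 1.20266 mol O.
Total oxygen = 2.40697 mol. Normalization factor = 12/2.40697 = 4.98552.
Fe per 12 O = 0.60701 × 4.98552 = 3.026.

3.026 Fe apfu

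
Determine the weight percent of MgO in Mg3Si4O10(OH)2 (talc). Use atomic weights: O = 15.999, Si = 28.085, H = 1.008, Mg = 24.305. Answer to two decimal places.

31.88 wt%

Molar mass of Mg3Si4O10(OH)2 = 3×24.305 + 4×28.085 + 12×15.999 + 2×1.008 = 379.259 g/mol.
Each formula unit contains 3 Mg, equivalent to 3/1 = 3.0000 mol MgO.
M(MgO) = 1×24.305 + 1×15.999 = 40.304 g/mol.
Mass of MgO per formula unit = 3.0000 × 40.304 = 120.912 g.
MgO wt% = 120.912 / 379.259 × 100 = 31.88%.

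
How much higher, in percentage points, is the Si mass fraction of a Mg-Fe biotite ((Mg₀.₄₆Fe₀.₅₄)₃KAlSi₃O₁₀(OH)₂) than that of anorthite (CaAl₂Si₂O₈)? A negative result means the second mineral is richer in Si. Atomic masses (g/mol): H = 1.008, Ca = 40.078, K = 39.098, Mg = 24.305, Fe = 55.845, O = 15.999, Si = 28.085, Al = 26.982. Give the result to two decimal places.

Si in (Mg₀.₄₆Fe₀.₅₄)₃KAlSi₃O₁₀(OH)₂: molar mass 468.349 g/mol; 3×28.085 = 84.255 g → 17.99 wt%.
Si in CaAl₂Si₂O₈: molar mass 278.204 g/mol; 2×28.085 = 56.170 g → 20.19 wt%.
Difference = 17.99 − 20.19 = -2.20 percentage points.

-2.20 percentage points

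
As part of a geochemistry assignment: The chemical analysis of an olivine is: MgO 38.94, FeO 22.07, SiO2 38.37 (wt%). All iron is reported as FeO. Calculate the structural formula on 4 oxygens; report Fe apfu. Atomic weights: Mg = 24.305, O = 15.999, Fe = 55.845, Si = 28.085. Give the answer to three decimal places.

MgO: 38.94/40.304 = 0.96616 mol → 0.96616 mol Mg, 0.96616 mol O.
FeO: 22.07/71.844 = 0.30719 mol → 0.30719 mol Fe, 0.30719 mol O.
SiO2: 38.37/60.083 = 0.63862 mol → 0.63862 mol Si, 1.27724 mol O.
Total oxygen = 2.55059 mol. Normalization factor = 4/2.55059 = 1.56826.
Fe per 4 O = 0.30719 × 1.56826 = 0.482.

0.482 Fe apfu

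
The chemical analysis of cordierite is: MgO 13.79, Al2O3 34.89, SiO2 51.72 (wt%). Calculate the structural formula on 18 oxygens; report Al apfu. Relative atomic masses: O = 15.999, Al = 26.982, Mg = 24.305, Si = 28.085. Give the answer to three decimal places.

3.986 Al apfu

13.79 wt% MgO ÷ 40.304 g/mol = 0.34215 mol, giving 0.34215 Mg and 0.34215 O.
34.89 wt% Al2O3 ÷ 101.961 g/mol = 0.34219 mol, giving 0.68438 Al and 1.02657 O.
51.72 wt% SiO2 ÷ 60.083 g/mol = 0.86081 mol, giving 0.86081 Si and 1.72162 O.
Oxygen sums to 3.09034; scaling by 18/3.09034 = 5.82460 puts the formula on 18 O.
Al: 0.68438 × 5.82460 = 3.986 atoms per formula unit.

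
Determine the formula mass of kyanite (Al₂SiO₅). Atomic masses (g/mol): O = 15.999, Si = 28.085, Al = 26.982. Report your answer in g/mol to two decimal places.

162.04 g/mol

M = 2·26.982 + 1·28.085 + 5·15.999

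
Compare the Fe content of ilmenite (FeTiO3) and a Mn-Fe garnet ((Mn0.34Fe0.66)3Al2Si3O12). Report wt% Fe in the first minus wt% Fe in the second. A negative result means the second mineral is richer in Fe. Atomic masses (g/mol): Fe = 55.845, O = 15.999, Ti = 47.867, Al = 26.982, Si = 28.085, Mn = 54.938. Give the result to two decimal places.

14.55 percentage points

M(FeTiO3) = 151.709 g/mol, so wt% Fe = 55.845/151.709 × 100 = 36.81%.
M((Mn0.34Fe0.66)3Al2Si3O12) = 496.817 g/mol, so wt% Fe = 110.573/496.817 × 100 = 22.26%.
36.81 − 22.26 = 14.55 pp.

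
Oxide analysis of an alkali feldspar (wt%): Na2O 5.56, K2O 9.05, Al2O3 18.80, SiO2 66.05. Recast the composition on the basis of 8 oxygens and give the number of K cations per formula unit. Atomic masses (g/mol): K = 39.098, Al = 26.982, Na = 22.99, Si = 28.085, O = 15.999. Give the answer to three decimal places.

Na2O (M=61.979): mol = 0.08971; Na = 0.17942, O = 0.08971.
K2O (M=94.195): mol = 0.09608; K = 0.19216, O = 0.09608.
Al2O3 (M=101.961): mol = 0.18438; Al = 0.36876, O = 0.55314.
SiO2 (M=60.083): mol = 1.09931; Si = 1.09931, O = 2.19862.
ΣO = 2.93755; factor = 8/ΣO = 2.72336.
K apfu = 0.19216 × 2.72336 = 0.523.

0.523 K apfu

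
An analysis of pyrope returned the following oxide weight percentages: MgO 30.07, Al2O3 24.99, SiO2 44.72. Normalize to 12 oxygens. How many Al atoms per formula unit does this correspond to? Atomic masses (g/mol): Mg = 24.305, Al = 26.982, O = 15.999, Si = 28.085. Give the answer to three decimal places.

30.07 wt% MgO ÷ 40.304 g/mol = 0.74608 mol, giving 0.74608 Mg and 0.74608 O.
24.99 wt% Al2O3 ÷ 101.961 g/mol = 0.24509 mol, giving 0.49018 Al and 0.73527 O.
44.72 wt% SiO2 ÷ 60.083 g/mol = 0.74430 mol, giving 0.74430 Si and 1.48860 O.
Oxygen sums to 2.96995; scaling by 12/2.96995 = 4.04047 puts the formula on 12 O.
Al: 0.49018 × 4.04047 = 1.981 atoms per formula unit.

1.981 Al apfu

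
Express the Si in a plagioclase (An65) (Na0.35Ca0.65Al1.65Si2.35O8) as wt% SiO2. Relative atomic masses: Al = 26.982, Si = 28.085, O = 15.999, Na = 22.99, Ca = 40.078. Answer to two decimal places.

M(Na0.35Ca0.65Al1.65Si2.35O8) = 272.609 g/mol; M(SiO2) = 60.083 g/mol.
Moles SiO2 per formula unit = 2.35 Si ÷ 1 = 2.3500.
SiO2 fraction = (2.3500 × 60.083) / 272.609 = 141.195/272.609 = 0.5179.

51.79 wt%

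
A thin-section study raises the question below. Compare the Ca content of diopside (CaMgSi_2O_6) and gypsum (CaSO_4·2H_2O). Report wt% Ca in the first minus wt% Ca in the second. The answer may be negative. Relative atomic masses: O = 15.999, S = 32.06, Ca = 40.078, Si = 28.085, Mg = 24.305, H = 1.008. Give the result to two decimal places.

-4.77 percentage points

M(CaMgSi_2O_6) = 216.547 g/mol, so wt% Ca = 40.078/216.547 × 100 = 18.51%.
M(CaSO_4·2H_2O) = 172.164 g/mol, so wt% Ca = 40.078/172.164 × 100 = 23.28%.
18.51 − 23.28 = -4.77 pp.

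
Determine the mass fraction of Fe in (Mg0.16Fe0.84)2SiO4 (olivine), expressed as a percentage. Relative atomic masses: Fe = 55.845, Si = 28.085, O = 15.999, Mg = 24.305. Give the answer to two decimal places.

48.44 mass %

Molar mass of (Mg0.16Fe0.84)2SiO4: 0.32×24.305 + 1.68×55.845 + 1×28.085 + 4×15.999 = 193.678 g/mol.
Mass of Fe per formula unit: 1.68 × 55.845 = 93.820 g.
Weight fraction Fe = 93.820 / 193.678 = 0.4844.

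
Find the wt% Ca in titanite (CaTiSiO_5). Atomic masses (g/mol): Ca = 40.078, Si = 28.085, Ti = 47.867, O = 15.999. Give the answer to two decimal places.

Molar mass of CaTiSiO_5: 1·40.078 + 1·47.867 + 1·28.085 + 5·15.999 = 196.025 g/mol.
Mass of Ca per formula unit: 1 × 40.078 = 40.078 g.
Weight fraction Ca = 40.078 / 196.025 = 0.2045.

20.45 weight percent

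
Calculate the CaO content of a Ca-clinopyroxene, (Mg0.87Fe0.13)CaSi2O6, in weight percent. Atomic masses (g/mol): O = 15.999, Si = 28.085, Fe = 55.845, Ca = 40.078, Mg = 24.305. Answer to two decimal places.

Formula mass = 220.647 g/mol.
1 Ca → 1.0000 mol CaO per formula unit; M(CaO) = 56.077, so CaO mass = 56.077 g.
56.077/220.647 × 100 = 25.41 wt%.

25.41 wt%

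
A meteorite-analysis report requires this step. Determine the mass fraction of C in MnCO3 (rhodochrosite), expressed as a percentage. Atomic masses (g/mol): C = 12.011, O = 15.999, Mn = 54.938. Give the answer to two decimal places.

Molar mass of MnCO3: 1*54.938 + 1*12.011 + 3*15.999 = 114.946 g/mol.
Mass of C per formula unit: 1 × 12.011 = 12.011 g.
Weight fraction C = 12.011 / 114.946 = 0.1045.

10.45 weight percent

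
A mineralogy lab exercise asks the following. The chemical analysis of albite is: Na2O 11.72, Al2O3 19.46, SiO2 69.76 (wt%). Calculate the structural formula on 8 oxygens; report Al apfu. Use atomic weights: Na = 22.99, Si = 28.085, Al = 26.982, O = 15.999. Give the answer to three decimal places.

0.990 Al apfu

Na2O (M=61.979): mol = 0.18910; Na = 0.37820, O = 0.18910.
Al2O3 (M=101.961): mol = 0.19086; Al = 0.38172, O = 0.57258.
SiO2 (M=60.083): mol = 1.16106; Si = 1.16106, O = 2.32212.
ΣO = 3.08380; factor = 8/ΣO = 2.59420.
Al apfu = 0.38172 × 2.59420 = 0.990.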